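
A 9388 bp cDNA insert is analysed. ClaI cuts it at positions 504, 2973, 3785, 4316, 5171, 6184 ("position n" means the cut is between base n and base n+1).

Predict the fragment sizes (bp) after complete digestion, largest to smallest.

3204, 2469, 1013, 855, 812, 531, 504 bp

Linear molecule, 6 cuts → 7 fragments:
  504 − 0 = 504 bp
  2973 − 504 = 2469 bp
  3785 − 2973 = 812 bp
  4316 − 3785 = 531 bp
  5171 − 4316 = 855 bp
  6184 − 5171 = 1013 bp
  9388 − 6184 = 3204 bp
Sorted largest to smallest: 3204, 2469, 1013, 855, 812, 531, 504 bp.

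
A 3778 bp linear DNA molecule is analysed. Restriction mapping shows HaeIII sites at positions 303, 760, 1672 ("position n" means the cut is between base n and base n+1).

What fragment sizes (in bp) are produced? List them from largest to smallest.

2106, 912, 457, 303 bp

Linear molecule, 3 cuts → 4 fragments:
  303 − 0 = 303 bp
  760 − 303 = 457 bp
  1672 − 760 = 912 bp
  3778 − 1672 = 2106 bp
Sorted largest to smallest: 2106, 912, 457, 303 bp.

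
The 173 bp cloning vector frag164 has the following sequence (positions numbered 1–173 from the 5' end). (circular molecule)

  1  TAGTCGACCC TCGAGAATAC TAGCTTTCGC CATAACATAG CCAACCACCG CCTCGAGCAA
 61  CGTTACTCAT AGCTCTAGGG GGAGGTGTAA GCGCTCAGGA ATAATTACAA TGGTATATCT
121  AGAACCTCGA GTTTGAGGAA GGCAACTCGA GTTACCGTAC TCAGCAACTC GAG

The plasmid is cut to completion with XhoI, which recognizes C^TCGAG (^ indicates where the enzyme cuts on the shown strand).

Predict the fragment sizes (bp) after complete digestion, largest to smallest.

74, 42, 22, 20, 15 bp

XhoI sites (CTCGAG) start at positions 10, 52, 126, 146, 168.
XhoI cuts after the first base of each site, so after positions 10, 52, 126, 146, 168.
Circular molecule, 5 cuts → 5 fragments:
  11–52 → 42 bp
  53–126 → 74 bp
  127–146 → 20 bp
  147–168 → 22 bp
  169–173 then 1–10 → 5 + 10 = 15 bp
Sorted largest to smallest: 74, 42, 22, 20, 15 bp.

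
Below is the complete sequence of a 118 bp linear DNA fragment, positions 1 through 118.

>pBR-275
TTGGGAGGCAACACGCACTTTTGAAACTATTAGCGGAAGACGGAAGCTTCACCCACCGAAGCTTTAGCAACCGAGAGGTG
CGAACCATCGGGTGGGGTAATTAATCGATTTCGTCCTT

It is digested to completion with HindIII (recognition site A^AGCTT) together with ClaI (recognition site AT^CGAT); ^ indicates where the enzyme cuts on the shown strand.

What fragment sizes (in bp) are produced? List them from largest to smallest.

HindIII sites (AAGCTT) start at positions 44, 59.
HindIII cuts after the first base of each site, so after positions 44, 59.
The ClaI site (ATCGAT) starts at position 104.
ClaI cuts after base 2 of each site, so after position 105.
Combined cut positions: 44, 59, 105.
Linear molecule, 3 cuts → 4 fragments:
  1–44 → 44 bp
  45–59 → 15 bp
  60–105 → 46 bp
  106–118 → 13 bp
Sorted largest to smallest: 46, 44, 15, 13 bp.

46, 44, 15, 13 bp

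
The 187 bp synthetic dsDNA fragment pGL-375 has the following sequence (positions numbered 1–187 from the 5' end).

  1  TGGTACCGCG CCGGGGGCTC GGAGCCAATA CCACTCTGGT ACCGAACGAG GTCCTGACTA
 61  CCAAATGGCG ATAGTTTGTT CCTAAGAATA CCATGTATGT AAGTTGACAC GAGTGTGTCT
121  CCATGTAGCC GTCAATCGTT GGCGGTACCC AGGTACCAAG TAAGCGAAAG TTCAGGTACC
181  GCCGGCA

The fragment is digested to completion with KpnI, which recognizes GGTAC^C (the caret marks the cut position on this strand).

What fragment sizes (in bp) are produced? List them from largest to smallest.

106, 36, 23, 8, 8, 6 bp

KpnI sites (GGTACC) start at positions 2, 38, 144, 152, 175.
KpnI cuts after base 5 of each site (before the last base), so after positions 6, 42, 148, 156, 179.
Linear molecule, 5 cuts → 6 fragments:
  1–6 → 6 bp
  7–42 → 36 bp
  43–148 → 106 bp
  149–156 → 8 bp
  157–179 → 23 bp
  180–187 → 8 bp
Sorted largest to smallest: 106, 36, 23, 8, 8, 6 bp.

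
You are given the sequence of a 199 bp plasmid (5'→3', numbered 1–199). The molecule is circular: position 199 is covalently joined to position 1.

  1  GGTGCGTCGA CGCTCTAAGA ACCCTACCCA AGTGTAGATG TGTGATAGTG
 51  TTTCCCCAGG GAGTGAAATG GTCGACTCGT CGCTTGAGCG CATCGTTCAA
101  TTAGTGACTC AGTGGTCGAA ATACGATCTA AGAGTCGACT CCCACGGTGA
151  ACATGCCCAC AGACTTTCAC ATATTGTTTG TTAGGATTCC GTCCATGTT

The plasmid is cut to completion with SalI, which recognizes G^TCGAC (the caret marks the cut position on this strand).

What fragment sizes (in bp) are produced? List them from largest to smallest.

SalI sites (GTCGAC) start at positions 6, 71, 134.
SalI cuts after the first base of each site, so after positions 6, 71, 134.
Circular molecule, 3 cuts → 3 fragments:
  7–71 → 65 bp
  72–134 → 63 bp
  135–199 then 1–6 → 65 + 6 = 71 bp
Sorted largest to smallest: 71, 65, 63 bp.

71, 65, 63 bp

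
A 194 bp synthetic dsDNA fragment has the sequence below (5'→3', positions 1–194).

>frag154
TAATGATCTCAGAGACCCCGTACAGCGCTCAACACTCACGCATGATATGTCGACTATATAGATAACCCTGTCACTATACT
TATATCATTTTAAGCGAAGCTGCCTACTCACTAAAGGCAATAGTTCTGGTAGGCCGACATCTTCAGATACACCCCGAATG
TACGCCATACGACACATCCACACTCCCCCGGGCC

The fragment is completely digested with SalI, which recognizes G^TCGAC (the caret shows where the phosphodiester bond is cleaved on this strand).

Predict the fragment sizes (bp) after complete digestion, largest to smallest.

145, 49 bp

The SalI site (GTCGAC) starts at position 49.
SalI cuts after the first base of each site, so after position 49.
Linear molecule, 1 cut → 2 fragments:
  1–49 → 49 bp
  50–194 → 145 bp
Sorted largest to smallest: 145, 49 bp.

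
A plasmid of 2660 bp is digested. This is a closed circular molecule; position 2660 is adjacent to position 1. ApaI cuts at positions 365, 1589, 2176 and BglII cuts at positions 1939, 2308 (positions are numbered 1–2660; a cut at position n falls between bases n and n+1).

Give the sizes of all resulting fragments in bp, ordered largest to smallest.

1224, 717, 350, 237, 132 bp

Combined cut positions (sorted): 365, 1589, 1939, 2176, 2308.
Circular molecule, 5 cuts → 5 fragments:
  1589 − 365 = 1224 bp
  1939 − 1589 = 350 bp
  2176 − 1939 = 237 bp
  2308 − 2176 = 132 bp
  wrap: 2660 − 2308 + 365 = 717 bp
Sorted largest to smallest: 1224, 717, 350, 237, 132 bp.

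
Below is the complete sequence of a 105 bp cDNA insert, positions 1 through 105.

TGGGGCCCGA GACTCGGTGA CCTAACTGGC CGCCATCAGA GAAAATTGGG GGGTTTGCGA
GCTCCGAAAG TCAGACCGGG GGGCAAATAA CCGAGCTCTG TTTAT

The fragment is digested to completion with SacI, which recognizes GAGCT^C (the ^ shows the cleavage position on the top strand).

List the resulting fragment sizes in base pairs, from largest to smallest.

SacI sites (GAGCTC) start at positions 59, 93.
SacI cuts after base 5 of each site (before the last base), so after positions 63, 97.
Linear molecule, 2 cuts → 3 fragments:
  1–63 → 63 bp
  64–97 → 34 bp
  98–105 → 8 bp
Sorted largest to smallest: 63, 34, 8 bp.

63, 34, 8 bp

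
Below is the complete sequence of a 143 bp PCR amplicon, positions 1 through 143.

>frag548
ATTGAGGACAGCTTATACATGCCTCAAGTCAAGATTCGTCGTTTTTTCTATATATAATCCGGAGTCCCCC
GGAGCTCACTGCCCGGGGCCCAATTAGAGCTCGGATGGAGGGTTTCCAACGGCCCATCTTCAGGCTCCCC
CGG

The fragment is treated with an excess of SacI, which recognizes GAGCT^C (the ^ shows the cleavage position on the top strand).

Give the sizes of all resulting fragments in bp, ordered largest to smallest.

SacI sites (GAGCTC) start at positions 72, 97.
SacI cuts after base 5 of each site (before the last base), so after positions 76, 101.
Linear molecule, 2 cuts → 3 fragments:
  1–76 → 76 bp
  77–101 → 25 bp
  102–143 → 42 bp
Sorted largest to smallest: 76, 42, 25 bp.

76, 42, 25 bp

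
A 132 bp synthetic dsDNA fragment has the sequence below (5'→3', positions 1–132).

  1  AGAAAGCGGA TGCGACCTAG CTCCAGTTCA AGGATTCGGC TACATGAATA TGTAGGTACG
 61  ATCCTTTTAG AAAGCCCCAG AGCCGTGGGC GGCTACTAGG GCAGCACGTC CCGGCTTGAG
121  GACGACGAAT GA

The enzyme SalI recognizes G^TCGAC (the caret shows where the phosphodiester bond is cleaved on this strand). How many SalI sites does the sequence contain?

0

No occurrence of GTCGAC is present in the sequence.
SalI does not cut: 0 sites.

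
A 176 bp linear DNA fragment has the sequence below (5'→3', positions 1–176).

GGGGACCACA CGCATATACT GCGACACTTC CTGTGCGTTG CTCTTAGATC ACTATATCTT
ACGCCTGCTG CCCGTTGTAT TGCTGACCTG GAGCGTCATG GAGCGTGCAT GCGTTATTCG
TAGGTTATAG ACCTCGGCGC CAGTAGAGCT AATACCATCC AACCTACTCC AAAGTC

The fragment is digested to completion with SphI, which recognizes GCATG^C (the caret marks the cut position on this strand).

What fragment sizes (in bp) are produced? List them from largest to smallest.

111, 65 bp

The SphI site (GCATGC) starts at position 107.
SphI cuts after base 5 of each site (before the last base), so after position 111.
Linear molecule, 1 cut → 2 fragments:
  1–111 → 111 bp
  112–176 → 65 bp
Sorted largest to smallest: 111, 65 bp.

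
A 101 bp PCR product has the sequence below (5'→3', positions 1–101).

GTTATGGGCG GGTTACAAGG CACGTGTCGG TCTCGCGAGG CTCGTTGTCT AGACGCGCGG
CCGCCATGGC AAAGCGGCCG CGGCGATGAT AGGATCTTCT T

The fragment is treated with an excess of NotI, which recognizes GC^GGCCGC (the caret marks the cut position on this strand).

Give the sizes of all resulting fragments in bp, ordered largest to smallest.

58, 26, 17 bp

NotI sites (GCGGCCGC) start at positions 57, 74.
NotI cuts after base 2 of each site, so after positions 58, 75.
Linear molecule, 2 cuts → 3 fragments:
  1–58 → 58 bp
  59–75 → 17 bp
  76–101 → 26 bp
Sorted largest to smallest: 58, 26, 17 bp.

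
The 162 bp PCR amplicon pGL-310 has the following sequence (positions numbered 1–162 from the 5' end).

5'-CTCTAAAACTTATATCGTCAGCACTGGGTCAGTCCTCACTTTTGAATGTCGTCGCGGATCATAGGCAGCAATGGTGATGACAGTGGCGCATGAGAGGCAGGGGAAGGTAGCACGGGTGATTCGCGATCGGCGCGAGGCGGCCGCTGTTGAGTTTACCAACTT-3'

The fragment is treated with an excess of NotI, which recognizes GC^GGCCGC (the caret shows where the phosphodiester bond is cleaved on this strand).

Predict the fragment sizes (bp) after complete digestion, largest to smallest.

138, 24 bp

The NotI site (GCGGCCGC) starts at position 137.
NotI cuts after base 2 of each site, so after position 138.
Linear molecule, 1 cut → 2 fragments:
  1–138 → 138 bp
  139–162 → 24 bp
Sorted largest to smallest: 138, 24 bp.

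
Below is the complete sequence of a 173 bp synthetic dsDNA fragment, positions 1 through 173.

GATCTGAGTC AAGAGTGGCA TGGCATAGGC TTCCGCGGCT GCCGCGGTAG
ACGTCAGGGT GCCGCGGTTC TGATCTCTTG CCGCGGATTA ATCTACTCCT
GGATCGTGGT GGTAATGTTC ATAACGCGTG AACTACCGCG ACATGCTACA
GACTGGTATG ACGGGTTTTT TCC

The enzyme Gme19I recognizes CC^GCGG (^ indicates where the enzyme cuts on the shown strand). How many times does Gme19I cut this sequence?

CCGCGG occurs starting at positions 33, 42, 62, 81.
Gme19I cuts at 4 sites.

4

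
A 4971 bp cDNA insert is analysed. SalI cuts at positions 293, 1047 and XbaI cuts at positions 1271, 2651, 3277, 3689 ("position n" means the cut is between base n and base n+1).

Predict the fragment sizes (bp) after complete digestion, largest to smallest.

1380, 1282, 754, 626, 412, 293, 224 bp

Combined cut positions (sorted): 293, 1047, 1271, 2651, 3277, 3689.
Linear molecule, 6 cuts → 7 fragments:
  293 − 0 = 293 bp
  1047 − 293 = 754 bp
  1271 − 1047 = 224 bp
  2651 − 1271 = 1380 bp
  3277 − 2651 = 626 bp
  3689 − 3277 = 412 bp
  4971 − 3689 = 1282 bp
Sorted largest to smallest: 1380, 1282, 754, 626, 412, 293, 224 bp.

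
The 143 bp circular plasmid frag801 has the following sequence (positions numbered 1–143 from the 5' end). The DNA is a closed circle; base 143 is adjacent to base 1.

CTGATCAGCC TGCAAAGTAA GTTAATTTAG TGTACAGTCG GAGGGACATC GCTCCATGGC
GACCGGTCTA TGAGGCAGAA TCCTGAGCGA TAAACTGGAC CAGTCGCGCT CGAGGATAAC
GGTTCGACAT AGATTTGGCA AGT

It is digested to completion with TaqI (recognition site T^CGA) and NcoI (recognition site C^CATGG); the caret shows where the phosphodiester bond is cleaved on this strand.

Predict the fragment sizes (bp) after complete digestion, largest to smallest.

TaqI sites (TCGA) start at positions 110, 124.
TaqI cuts after the first base of each site, so after positions 110, 124.
The NcoI site (CCATGG) starts at position 54.
NcoI cuts after the first base of each site, so after position 54.
Combined cut positions: 54, 110, 124.
Circular molecule, 3 cuts → 3 fragments:
  55–110 → 56 bp
  111–124 → 14 bp
  125–143 then 1–54 → 19 + 54 = 73 bp
Sorted largest to smallest: 73, 56, 14 bp.

73, 56, 14 bp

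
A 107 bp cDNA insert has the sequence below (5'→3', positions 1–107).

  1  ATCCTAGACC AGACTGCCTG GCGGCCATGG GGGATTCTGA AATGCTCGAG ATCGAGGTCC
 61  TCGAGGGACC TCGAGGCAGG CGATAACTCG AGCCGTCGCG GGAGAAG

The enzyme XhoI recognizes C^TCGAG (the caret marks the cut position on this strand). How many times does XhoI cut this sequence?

4

CTCGAG occurs starting at positions 45, 60, 70, 87.
XhoI cuts at 4 sites.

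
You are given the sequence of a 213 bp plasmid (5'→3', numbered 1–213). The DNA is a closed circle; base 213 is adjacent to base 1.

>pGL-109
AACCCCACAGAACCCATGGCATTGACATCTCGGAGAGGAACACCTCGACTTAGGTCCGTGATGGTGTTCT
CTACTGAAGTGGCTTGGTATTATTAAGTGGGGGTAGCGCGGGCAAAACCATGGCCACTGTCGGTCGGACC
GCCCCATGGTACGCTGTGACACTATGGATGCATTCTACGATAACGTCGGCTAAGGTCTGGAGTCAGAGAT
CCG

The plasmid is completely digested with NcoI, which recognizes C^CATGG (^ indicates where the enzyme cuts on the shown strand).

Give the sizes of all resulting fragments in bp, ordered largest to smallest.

NcoI sites (CCATGG) start at positions 14, 118, 144.
NcoI cuts after the first base of each site, so after positions 14, 118, 144.
Circular molecule, 3 cuts → 3 fragments:
  15–118 → 104 bp
  119–144 → 26 bp
  145–213 then 1–14 → 69 + 14 = 83 bp
Sorted largest to smallest: 104, 83, 26 bp.

104, 83, 26 bp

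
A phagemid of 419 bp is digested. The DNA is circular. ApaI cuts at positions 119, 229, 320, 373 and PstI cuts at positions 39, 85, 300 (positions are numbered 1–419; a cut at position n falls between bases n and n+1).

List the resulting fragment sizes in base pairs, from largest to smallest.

110, 85, 71, 53, 46, 34, 20 bp

Combined cut positions (sorted): 39, 85, 119, 229, 300, 320, 373.
Circular molecule, 7 cuts → 7 fragments:
  85 − 39 = 46 bp
  119 − 85 = 34 bp
  229 − 119 = 110 bp
  300 − 229 = 71 bp
  320 − 300 = 20 bp
  373 − 320 = 53 bp
  wrap: 419 − 373 + 39 = 85 bp
Sorted largest to smallest: 110, 85, 71, 53, 46, 34, 20 bp.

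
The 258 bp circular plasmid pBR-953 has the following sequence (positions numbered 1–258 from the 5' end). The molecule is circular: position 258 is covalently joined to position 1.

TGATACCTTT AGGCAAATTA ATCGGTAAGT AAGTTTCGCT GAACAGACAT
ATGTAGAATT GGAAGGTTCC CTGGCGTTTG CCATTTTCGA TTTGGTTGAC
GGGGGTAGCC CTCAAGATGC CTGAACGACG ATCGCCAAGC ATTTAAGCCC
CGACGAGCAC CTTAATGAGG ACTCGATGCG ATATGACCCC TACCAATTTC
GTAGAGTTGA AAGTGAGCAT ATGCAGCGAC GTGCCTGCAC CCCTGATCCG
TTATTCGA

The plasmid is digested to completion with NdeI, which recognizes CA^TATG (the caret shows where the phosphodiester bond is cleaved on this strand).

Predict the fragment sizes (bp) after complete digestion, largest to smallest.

170, 88 bp

NdeI sites (CATATG) start at positions 48, 218.
NdeI cuts after base 2 of each site, so after positions 49, 219.
Circular molecule, 2 cuts → 2 fragments:
  50–219 → 170 bp
  220–258 then 1–49 → 39 + 49 = 88 bp
Sorted largest to smallest: 170, 88 bp.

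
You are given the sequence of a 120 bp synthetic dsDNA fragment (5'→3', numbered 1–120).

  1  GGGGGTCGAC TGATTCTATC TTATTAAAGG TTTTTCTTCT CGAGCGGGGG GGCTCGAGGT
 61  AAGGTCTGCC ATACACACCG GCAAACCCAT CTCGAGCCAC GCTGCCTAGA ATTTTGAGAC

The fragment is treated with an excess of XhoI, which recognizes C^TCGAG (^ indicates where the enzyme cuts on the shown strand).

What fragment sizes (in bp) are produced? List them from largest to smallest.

39, 38, 29, 14 bp

XhoI sites (CTCGAG) start at positions 39, 53, 91.
XhoI cuts after the first base of each site, so after positions 39, 53, 91.
Linear molecule, 3 cuts → 4 fragments:
  1–39 → 39 bp
  40–53 → 14 bp
  54–91 → 38 bp
  92–120 → 29 bp
Sorted largest to smallest: 39, 38, 29, 14 bp.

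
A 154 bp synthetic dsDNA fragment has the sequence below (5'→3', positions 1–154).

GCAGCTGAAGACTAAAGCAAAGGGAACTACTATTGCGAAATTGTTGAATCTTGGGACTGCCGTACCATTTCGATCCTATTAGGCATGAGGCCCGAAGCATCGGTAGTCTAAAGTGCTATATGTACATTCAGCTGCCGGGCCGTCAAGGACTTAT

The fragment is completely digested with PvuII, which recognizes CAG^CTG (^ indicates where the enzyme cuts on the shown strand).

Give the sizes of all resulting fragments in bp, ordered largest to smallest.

PvuII sites (CAGCTG) start at positions 2, 129.
PvuII cuts after base 3 of each site, so after positions 4, 131.
Linear molecule, 2 cuts → 3 fragments:
  1–4 → 4 bp
  5–131 → 127 bp
  132–154 → 23 bp
Sorted largest to smallest: 127, 23, 4 bp.

127, 23, 4 bp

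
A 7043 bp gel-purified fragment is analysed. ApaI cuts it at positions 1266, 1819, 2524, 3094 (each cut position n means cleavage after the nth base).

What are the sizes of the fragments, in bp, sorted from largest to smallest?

Linear molecule, 4 cuts → 5 fragments:
  1266 − 0 = 1266 bp
  1819 − 1266 = 553 bp
  2524 − 1819 = 705 bp
  3094 − 2524 = 570 bp
  7043 − 3094 = 3949 bp
Sorted largest to smallest: 3949, 1266, 705, 570, 553 bp.

3949, 1266, 705, 570, 553 bp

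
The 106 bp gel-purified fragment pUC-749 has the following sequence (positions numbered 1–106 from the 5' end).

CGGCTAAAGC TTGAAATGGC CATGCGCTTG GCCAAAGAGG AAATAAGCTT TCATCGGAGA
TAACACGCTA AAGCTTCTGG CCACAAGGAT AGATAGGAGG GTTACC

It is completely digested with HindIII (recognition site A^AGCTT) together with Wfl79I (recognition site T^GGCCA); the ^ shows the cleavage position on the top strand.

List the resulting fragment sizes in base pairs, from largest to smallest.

28, 26, 16, 12, 10, 7, 7 bp

HindIII sites (AAGCTT) start at positions 7, 45, 71.
HindIII cuts after the first base of each site, so after positions 7, 45, 71.
Wfl79I sites (TGGCCA) start at positions 17, 29, 78.
Wfl79I cuts after the first base of each site, so after positions 17, 29, 78.
Combined cut positions: 7, 17, 29, 45, 71, 78.
Linear molecule, 6 cuts → 7 fragments:
  1–7 → 7 bp
  8–17 → 10 bp
  18–29 → 12 bp
  30–45 → 16 bp
  46–71 → 26 bp
  72–78 → 7 bp
  79–106 → 28 bp
Sorted largest to smallest: 28, 26, 16, 12, 10, 7, 7 bp.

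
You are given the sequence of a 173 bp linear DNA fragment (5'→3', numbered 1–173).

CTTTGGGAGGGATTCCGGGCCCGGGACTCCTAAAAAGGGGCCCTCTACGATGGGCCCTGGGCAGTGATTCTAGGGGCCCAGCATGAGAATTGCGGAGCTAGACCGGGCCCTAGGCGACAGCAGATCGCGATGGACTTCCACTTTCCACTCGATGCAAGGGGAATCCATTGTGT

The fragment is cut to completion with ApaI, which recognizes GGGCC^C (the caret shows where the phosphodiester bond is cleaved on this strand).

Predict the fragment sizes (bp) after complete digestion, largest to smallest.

ApaI sites (GGGCCC) start at positions 17, 38, 52, 74, 105.
ApaI cuts after base 5 of each site (before the last base), so after positions 21, 42, 56, 78, 109.
Linear molecule, 5 cuts → 6 fragments:
  1–21 → 21 bp
  22–42 → 21 bp
  43–56 → 14 bp
  57–78 → 22 bp
  79–109 → 31 bp
  110–173 → 64 bp
Sorted largest to smallest: 64, 31, 22, 21, 21, 14 bp.

64, 31, 22, 21, 21, 14 bp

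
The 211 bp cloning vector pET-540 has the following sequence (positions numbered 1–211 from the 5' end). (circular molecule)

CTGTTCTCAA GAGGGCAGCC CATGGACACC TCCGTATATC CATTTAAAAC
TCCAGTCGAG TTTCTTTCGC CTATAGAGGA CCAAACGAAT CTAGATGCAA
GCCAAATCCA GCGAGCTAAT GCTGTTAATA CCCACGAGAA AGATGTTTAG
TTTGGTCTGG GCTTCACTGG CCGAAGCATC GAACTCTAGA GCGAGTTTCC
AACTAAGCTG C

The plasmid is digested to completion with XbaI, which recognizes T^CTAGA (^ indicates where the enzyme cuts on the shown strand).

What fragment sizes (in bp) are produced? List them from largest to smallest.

116, 95 bp

XbaI sites (TCTAGA) start at positions 90, 185.
XbaI cuts after the first base of each site, so after positions 90, 185.
Circular molecule, 2 cuts → 2 fragments:
  91–185 → 95 bp
  186–211 then 1–90 → 26 + 90 = 116 bp
Sorted largest to smallest: 116, 95 bp.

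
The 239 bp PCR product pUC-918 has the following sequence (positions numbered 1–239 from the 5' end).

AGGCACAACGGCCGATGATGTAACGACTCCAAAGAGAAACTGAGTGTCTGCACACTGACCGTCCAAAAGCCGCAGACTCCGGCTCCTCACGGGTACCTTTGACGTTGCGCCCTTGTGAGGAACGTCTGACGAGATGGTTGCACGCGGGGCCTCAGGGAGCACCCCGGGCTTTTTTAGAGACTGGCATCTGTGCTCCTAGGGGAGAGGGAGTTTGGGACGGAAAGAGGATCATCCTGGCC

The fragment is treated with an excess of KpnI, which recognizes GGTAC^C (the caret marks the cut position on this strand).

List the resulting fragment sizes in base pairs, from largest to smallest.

143, 96 bp

The KpnI site (GGTACC) starts at position 92.
KpnI cuts after base 5 of each site (before the last base), so after position 96.
Linear molecule, 1 cut → 2 fragments:
  1–96 → 96 bp
  97–239 → 143 bp
Sorted largest to smallest: 143, 96 bp.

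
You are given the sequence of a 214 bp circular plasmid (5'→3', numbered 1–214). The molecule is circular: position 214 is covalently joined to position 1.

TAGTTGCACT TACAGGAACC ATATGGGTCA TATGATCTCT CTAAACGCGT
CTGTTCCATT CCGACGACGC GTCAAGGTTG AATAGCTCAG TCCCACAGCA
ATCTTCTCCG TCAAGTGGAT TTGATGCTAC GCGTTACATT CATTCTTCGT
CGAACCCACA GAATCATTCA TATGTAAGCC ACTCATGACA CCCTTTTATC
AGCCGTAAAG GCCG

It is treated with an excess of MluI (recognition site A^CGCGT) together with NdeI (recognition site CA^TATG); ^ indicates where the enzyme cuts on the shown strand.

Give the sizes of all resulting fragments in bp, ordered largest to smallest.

65, 62, 41, 22, 15, 9 bp

MluI sites (ACGCGT) start at positions 45, 67, 129.
MluI cuts after the first base of each site, so after positions 45, 67, 129.
NdeI sites (CATATG) start at positions 20, 29, 169.
NdeI cuts after base 2 of each site, so after positions 21, 30, 170.
Combined cut positions: 21, 30, 45, 67, 129, 170.
Circular molecule, 6 cuts → 6 fragments:
  22–30 → 9 bp
  31–45 → 15 bp
  46–67 → 22 bp
  68–129 → 62 bp
  130–170 → 41 bp
  171–214 then 1–21 → 44 + 21 = 65 bp
Sorted largest to smallest: 65, 62, 41, 22, 15, 9 bp.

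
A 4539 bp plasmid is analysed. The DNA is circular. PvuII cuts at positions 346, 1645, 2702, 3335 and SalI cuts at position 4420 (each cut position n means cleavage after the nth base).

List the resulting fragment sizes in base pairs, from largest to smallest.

Combined cut positions (sorted): 346, 1645, 2702, 3335, 4420.
Circular molecule, 5 cuts → 5 fragments:
  1645 − 346 = 1299 bp
  2702 − 1645 = 1057 bp
  3335 − 2702 = 633 bp
  4420 − 3335 = 1085 bp
  wrap: 4539 − 4420 + 346 = 465 bp
Sorted largest to smallest: 1299, 1085, 1057, 633, 465 bp.

1299, 1085, 1057, 633, 465 bp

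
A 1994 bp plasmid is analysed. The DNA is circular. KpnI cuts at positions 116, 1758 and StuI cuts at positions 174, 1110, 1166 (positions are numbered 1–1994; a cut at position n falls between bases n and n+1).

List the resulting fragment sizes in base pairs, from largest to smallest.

936, 592, 352, 58, 56 bp

Combined cut positions (sorted): 116, 174, 1110, 1166, 1758.
Circular molecule, 5 cuts → 5 fragments:
  174 − 116 = 58 bp
  1110 − 174 = 936 bp
  1166 − 1110 = 56 bp
  1758 − 1166 = 592 bp
  wrap: 1994 − 1758 + 116 = 352 bp
Sorted largest to smallest: 936, 592, 352, 58, 56 bp.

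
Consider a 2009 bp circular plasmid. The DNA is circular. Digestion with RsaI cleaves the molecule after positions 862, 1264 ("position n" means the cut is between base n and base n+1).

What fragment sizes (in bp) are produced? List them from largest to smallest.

Circular molecule, 2 cuts → 2 fragments:
  1264 − 862 = 402 bp
  wrap: 2009 − 1264 + 862 = 1607 bp
Sorted largest to smallest: 1607, 402 bp.

1607, 402 bp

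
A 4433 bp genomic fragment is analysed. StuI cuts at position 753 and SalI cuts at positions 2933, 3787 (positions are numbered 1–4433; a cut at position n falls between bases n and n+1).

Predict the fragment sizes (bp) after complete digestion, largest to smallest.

2180, 854, 753, 646 bp

Combined cut positions (sorted): 753, 2933, 3787.
Linear molecule, 3 cuts → 4 fragments:
  753 − 0 = 753 bp
  2933 − 753 = 2180 bp
  3787 − 2933 = 854 bp
  4433 − 3787 = 646 bp
Sorted largest to smallest: 2180, 854, 753, 646 bp.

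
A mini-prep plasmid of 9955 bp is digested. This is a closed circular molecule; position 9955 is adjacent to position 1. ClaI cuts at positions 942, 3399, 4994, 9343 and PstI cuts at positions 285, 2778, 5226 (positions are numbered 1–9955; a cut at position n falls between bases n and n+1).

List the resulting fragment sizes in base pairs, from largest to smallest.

Combined cut positions (sorted): 285, 942, 2778, 3399, 4994, 5226, 9343.
Circular molecule, 7 cuts → 7 fragments:
  942 − 285 = 657 bp
  2778 − 942 = 1836 bp
  3399 − 2778 = 621 bp
  4994 − 3399 = 1595 bp
  5226 − 4994 = 232 bp
  9343 − 5226 = 4117 bp
  wrap: 9955 − 9343 + 285 = 897 bp
Sorted largest to smallest: 4117, 1836, 1595, 897, 657, 621, 232 bp.

4117, 1836, 1595, 897, 657, 621, 232 bp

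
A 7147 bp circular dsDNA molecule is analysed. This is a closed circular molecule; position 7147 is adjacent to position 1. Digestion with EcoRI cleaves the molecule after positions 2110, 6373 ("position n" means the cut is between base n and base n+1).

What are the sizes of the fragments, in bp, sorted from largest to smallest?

4263, 2884 bp

Circular molecule, 2 cuts → 2 fragments:
  6373 − 2110 = 4263 bp
  wrap: 7147 − 6373 + 2110 = 2884 bp
Sorted largest to smallest: 4263, 2884 bp.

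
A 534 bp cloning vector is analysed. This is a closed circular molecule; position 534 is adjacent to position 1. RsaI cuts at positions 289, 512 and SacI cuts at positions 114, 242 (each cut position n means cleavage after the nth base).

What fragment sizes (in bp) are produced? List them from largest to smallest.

223, 136, 128, 47 bp

Combined cut positions (sorted): 114, 242, 289, 512.
Circular molecule, 4 cuts → 4 fragments:
  242 − 114 = 128 bp
  289 − 242 = 47 bp
  512 − 289 = 223 bp
  wrap: 534 − 512 + 114 = 136 bp
Sorted largest to smallest: 223, 136, 128, 47 bp.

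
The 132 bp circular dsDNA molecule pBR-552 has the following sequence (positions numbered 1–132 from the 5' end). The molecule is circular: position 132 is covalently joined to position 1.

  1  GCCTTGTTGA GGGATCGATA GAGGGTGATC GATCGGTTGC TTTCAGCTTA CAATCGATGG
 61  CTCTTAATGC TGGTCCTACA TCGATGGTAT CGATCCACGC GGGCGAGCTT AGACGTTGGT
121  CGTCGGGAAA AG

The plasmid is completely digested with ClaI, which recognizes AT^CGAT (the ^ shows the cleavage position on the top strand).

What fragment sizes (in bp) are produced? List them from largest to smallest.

ClaI sites (ATCGAT) start at positions 14, 28, 53, 80, 89.
ClaI cuts after base 2 of each site, so after positions 15, 29, 54, 81, 90.
Circular molecule, 5 cuts → 5 fragments:
  16–29 → 14 bp
  30–54 → 25 bp
  55–81 → 27 bp
  82–90 → 9 bp
  91–132 then 1–15 → 42 + 15 = 57 bp
Sorted largest to smallest: 57, 27, 25, 14, 9 bp.

57, 27, 25, 14, 9 bp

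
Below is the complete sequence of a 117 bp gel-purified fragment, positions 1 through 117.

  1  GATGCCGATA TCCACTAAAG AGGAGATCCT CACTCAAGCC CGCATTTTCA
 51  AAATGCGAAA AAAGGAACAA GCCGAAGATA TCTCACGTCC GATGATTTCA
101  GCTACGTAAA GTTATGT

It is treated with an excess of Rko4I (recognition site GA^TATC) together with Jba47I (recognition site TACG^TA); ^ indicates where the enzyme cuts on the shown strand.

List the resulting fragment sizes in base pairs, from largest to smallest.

70, 28, 11, 8 bp

Rko4I sites (GATATC) start at positions 7, 77.
Rko4I cuts after base 2 of each site, so after positions 8, 78.
The Jba47I site (TACGTA) starts at position 103.
Jba47I cuts after base 4 of each site, so after position 106.
Combined cut positions: 8, 78, 106.
Linear molecule, 3 cuts → 4 fragments:
  1–8 → 8 bp
  9–78 → 70 bp
  79–106 → 28 bp
  107–117 → 11 bp
Sorted largest to smallest: 70, 28, 11, 8 bp.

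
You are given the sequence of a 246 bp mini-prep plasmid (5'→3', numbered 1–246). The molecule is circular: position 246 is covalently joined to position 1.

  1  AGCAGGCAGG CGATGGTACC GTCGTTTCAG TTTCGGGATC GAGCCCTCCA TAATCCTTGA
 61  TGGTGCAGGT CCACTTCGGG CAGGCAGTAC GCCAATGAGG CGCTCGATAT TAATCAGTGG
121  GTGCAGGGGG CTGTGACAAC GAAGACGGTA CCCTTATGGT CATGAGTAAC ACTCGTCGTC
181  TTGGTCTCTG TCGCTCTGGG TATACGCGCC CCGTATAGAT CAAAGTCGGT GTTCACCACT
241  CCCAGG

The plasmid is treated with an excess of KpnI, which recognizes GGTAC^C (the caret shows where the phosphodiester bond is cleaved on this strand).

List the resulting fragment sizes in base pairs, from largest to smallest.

KpnI sites (GGTACC) start at positions 15, 147.
KpnI cuts after base 5 of each site (before the last base), so after positions 19, 151.
Circular molecule, 2 cuts → 2 fragments:
  20–151 → 132 bp
  152–246 then 1–19 → 95 + 19 = 114 bp
Sorted largest to smallest: 132, 114 bp.

132, 114 bp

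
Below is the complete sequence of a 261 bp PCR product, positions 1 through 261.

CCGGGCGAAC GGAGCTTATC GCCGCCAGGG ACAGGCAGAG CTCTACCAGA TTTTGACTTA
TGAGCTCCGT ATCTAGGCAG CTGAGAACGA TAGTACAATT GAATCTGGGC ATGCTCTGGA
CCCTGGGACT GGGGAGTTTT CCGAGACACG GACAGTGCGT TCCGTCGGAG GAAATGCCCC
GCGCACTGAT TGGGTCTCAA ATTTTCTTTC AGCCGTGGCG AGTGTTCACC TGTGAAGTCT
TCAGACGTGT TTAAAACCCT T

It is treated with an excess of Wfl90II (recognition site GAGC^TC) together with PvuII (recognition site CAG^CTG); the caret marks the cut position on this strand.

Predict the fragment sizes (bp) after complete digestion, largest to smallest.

Wfl90II sites (GAGCTC) start at positions 38, 62.
Wfl90II cuts after base 4 of each site, so after positions 41, 65.
The PvuII site (CAGCTG) starts at position 78.
PvuII cuts after base 3 of each site, so after position 80.
Combined cut positions: 41, 65, 80.
Linear molecule, 3 cuts → 4 fragments:
  1–41 → 41 bp
  42–65 → 24 bp
  66–80 → 15 bp
  81–261 → 181 bp
Sorted largest to smallest: 181, 41, 24, 15 bp.

181, 41, 24, 15 bp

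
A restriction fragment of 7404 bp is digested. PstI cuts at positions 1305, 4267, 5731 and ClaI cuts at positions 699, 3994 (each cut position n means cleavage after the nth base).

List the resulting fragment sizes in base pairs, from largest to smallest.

2689, 1673, 1464, 699, 606, 273 bp

Combined cut positions (sorted): 699, 1305, 3994, 4267, 5731.
Linear molecule, 5 cuts → 6 fragments:
  699 − 0 = 699 bp
  1305 − 699 = 606 bp
  3994 − 1305 = 2689 bp
  4267 − 3994 = 273 bp
  5731 − 4267 = 1464 bp
  7404 − 5731 = 1673 bp
Sorted largest to smallest: 2689, 1673, 1464, 699, 606, 273 bp.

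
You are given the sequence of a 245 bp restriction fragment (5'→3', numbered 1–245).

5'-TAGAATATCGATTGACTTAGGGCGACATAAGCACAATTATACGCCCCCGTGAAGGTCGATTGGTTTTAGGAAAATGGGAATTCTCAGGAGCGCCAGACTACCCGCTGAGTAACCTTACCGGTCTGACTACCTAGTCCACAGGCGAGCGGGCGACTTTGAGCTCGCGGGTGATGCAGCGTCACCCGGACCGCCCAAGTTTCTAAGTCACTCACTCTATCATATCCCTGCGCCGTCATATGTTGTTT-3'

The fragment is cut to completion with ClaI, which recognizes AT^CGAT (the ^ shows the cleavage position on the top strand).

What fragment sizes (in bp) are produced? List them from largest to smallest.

237, 8 bp

The ClaI site (ATCGAT) starts at position 7.
ClaI cuts after base 2 of each site, so after position 8.
Linear molecule, 1 cut → 2 fragments:
  1–8 → 8 bp
  9–245 → 237 bp
Sorted largest to smallest: 237, 8 bp.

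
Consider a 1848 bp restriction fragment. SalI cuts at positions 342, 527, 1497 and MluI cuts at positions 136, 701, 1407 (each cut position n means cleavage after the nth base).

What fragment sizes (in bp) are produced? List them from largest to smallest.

Combined cut positions (sorted): 136, 342, 527, 701, 1407, 1497.
Linear molecule, 6 cuts → 7 fragments:
  136 − 0 = 136 bp
  342 − 136 = 206 bp
  527 − 342 = 185 bp
  701 − 527 = 174 bp
  1407 − 701 = 706 bp
  1497 − 1407 = 90 bp
  1848 − 1497 = 351 bp
Sorted largest to smallest: 706, 351, 206, 185, 174, 136, 90 bp.

706, 351, 206, 185, 174, 136, 90 bp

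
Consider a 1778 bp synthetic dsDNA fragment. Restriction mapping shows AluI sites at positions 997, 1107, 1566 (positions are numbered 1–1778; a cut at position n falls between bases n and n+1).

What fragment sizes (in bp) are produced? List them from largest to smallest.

997, 459, 212, 110 bp

Linear molecule, 3 cuts → 4 fragments:
  997 − 0 = 997 bp
  1107 − 997 = 110 bp
  1566 − 1107 = 459 bp
  1778 − 1566 = 212 bp
Sorted largest to smallest: 997, 459, 212, 110 bp.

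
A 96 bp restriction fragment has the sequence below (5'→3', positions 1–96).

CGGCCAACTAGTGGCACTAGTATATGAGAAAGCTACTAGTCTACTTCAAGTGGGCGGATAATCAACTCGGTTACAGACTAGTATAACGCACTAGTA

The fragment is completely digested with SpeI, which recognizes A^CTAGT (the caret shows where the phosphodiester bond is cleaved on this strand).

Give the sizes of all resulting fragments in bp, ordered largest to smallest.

SpeI sites (ACTAGT) start at positions 7, 16, 35, 77, 90.
SpeI cuts after the first base of each site, so after positions 7, 16, 35, 77, 90.
Linear molecule, 5 cuts → 6 fragments:
  1–7 → 7 bp
  8–16 → 9 bp
  17–35 → 19 bp
  36–77 → 42 bp
  78–90 → 13 bp
  91–96 → 6 bp
Sorted largest to smallest: 42, 19, 13, 9, 7, 6 bp.

42, 19, 13, 9, 7, 6 bp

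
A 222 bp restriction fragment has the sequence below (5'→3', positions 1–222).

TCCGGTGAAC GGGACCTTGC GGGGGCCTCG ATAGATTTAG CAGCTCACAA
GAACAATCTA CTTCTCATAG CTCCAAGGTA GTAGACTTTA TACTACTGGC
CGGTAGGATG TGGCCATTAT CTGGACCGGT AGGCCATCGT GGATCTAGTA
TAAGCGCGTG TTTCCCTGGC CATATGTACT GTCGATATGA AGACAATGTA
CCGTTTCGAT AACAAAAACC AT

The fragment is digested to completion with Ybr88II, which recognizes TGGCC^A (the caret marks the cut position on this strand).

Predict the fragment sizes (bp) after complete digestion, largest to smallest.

115, 56, 51 bp

Ybr88II sites (TGGCCA) start at positions 111, 167.
Ybr88II cuts after base 5 of each site (before the last base), so after positions 115, 171.
Linear molecule, 2 cuts → 3 fragments:
  1–115 → 115 bp
  116–171 → 56 bp
  172–222 → 51 bp
Sorted largest to smallest: 115, 56, 51 bp.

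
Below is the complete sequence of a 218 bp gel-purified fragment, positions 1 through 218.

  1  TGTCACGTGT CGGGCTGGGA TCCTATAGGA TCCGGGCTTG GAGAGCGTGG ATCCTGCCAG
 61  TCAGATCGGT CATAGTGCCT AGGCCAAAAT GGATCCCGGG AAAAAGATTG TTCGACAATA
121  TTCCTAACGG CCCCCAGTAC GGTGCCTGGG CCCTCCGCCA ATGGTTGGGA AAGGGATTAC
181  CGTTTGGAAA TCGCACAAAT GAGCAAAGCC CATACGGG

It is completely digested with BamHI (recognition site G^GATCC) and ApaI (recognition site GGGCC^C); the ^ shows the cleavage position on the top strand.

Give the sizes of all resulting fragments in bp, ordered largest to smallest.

BamHI sites (GGATCC) start at positions 18, 28, 49, 91.
BamHI cuts after the first base of each site, so after positions 18, 28, 49, 91.
The ApaI site (GGGCCC) starts at position 148.
ApaI cuts after base 5 of each site (before the last base), so after position 152.
Combined cut positions: 18, 28, 49, 91, 152.
Linear molecule, 5 cuts → 6 fragments:
  1–18 → 18 bp
  19–28 → 10 bp
  29–49 → 21 bp
  50–91 → 42 bp
  92–152 → 61 bp
  153–218 → 66 bp
Sorted largest to smallest: 66, 61, 42, 21, 18, 10 bp.

66, 61, 42, 21, 18, 10 bp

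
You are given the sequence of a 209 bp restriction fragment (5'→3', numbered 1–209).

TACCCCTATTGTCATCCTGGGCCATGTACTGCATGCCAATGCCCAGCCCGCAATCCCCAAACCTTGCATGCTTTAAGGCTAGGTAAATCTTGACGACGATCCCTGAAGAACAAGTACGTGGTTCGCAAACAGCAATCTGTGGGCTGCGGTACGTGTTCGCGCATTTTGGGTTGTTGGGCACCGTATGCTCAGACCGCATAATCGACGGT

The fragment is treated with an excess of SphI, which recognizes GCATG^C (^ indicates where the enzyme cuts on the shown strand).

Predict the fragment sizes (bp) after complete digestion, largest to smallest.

139, 35, 35 bp

SphI sites (GCATGC) start at positions 31, 66.
SphI cuts after base 5 of each site (before the last base), so after positions 35, 70.
Linear molecule, 2 cuts → 3 fragments:
  1–35 → 35 bp
  36–70 → 35 bp
  71–209 → 139 bp
Sorted largest to smallest: 139, 35, 35 bp.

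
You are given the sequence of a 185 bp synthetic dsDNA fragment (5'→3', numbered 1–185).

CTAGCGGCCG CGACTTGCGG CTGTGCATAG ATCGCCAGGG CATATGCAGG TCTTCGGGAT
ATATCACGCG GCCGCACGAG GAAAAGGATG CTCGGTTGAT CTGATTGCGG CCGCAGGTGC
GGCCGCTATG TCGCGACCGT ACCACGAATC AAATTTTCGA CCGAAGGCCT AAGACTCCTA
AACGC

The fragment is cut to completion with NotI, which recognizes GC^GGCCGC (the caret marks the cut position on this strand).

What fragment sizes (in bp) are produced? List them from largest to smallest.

65, 64, 39, 12, 5 bp

NotI sites (GCGGCCGC) start at positions 4, 68, 107, 119.
NotI cuts after base 2 of each site, so after positions 5, 69, 108, 120.
Linear molecule, 4 cuts → 5 fragments:
  1–5 → 5 bp
  6–69 → 64 bp
  70–108 → 39 bp
  109–120 → 12 bp
  121–185 → 65 bp
Sorted largest to smallest: 65, 64, 39, 12, 5 bp.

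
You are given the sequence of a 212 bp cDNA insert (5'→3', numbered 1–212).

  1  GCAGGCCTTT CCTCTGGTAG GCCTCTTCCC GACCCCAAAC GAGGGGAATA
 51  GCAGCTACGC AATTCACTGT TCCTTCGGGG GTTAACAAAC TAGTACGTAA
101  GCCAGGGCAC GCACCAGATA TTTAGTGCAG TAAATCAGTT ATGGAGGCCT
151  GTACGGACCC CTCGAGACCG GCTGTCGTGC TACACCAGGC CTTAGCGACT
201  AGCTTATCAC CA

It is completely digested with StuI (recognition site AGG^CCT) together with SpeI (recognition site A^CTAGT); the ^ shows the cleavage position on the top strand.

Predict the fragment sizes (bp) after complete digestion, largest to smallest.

68, 58, 42, 23, 16, 5 bp

StuI sites (AGGCCT) start at positions 3, 19, 145, 187.
StuI cuts after base 3 of each site, so after positions 5, 21, 147, 189.
The SpeI site (ACTAGT) starts at position 89.
SpeI cuts after the first base of each site, so after position 89.
Combined cut positions: 5, 21, 89, 147, 189.
Linear molecule, 5 cuts → 6 fragments:
  1–5 → 5 bp
  6–21 → 16 bp
  22–89 → 68 bp
  90–147 → 58 bp
  148–189 → 42 bp
  190–212 → 23 bp
Sorted largest to smallest: 68, 58, 42, 23, 16, 5 bp.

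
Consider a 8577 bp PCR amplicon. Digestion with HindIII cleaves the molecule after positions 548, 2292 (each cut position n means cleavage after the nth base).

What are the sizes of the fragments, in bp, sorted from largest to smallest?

Linear molecule, 2 cuts → 3 fragments:
  548 − 0 = 548 bp
  2292 − 548 = 1744 bp
  8577 − 2292 = 6285 bp
Sorted largest to smallest: 6285, 1744, 548 bp.

6285, 1744, 548 bp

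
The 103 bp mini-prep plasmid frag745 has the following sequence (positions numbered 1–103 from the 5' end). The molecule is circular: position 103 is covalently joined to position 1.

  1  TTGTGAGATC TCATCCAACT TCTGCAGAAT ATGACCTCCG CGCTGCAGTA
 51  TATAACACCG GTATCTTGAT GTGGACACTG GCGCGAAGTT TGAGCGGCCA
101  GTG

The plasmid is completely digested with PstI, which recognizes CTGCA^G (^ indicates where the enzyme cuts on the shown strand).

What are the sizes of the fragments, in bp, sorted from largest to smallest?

82, 21 bp

PstI sites (CTGCAG) start at positions 22, 43.
PstI cuts after base 5 of each site (before the last base), so after positions 26, 47.
Circular molecule, 2 cuts → 2 fragments:
  27–47 → 21 bp
  48–103 then 1–26 → 56 + 26 = 82 bp
Sorted largest to smallest: 82, 21 bp.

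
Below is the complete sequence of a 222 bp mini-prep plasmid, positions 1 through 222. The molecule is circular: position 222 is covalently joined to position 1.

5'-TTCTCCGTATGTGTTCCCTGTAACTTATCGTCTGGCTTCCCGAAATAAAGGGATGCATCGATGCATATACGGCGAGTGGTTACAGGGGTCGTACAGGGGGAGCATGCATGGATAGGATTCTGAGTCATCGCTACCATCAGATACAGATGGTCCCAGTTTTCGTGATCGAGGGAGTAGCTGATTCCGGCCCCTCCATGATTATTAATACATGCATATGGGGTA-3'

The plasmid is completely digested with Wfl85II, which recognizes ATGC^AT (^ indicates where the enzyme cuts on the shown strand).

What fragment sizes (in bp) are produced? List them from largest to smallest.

105, 66, 43, 8 bp

Wfl85II sites (ATGCAT) start at positions 53, 61, 104, 209.
Wfl85II cuts after base 4 of each site, so after positions 56, 64, 107, 212.
Circular molecule, 4 cuts → 4 fragments:
  57–64 → 8 bp
  65–107 → 43 bp
  108–212 → 105 bp
  213–222 then 1–56 → 10 + 56 = 66 bp
Sorted largest to smallest: 105, 66, 43, 8 bp.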